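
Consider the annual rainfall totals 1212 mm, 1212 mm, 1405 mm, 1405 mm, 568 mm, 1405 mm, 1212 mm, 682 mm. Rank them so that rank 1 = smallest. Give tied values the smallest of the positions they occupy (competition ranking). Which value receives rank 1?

Sorted (ascending): 568, 682, 1212, 1212, 1212, 1405, 1405, 1405
The 3 values of 1212 occupy positions 3–5 → each gets rank 3.
The 3 values of 1405 occupy positions 6–8 → each gets rank 6.
Rank 1 → value 568.

568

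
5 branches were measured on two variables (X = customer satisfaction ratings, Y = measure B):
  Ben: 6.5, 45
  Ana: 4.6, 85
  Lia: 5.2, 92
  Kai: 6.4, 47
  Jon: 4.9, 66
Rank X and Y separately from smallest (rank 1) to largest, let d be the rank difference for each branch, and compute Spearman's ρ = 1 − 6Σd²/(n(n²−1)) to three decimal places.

-0.700

Ranks of variable 1: 5, 1, 3, 4, 2
Ranks of variable 2: 1, 4, 5, 2, 3
d = r₁ − r₂: 4, -3, -2, 2, -1
d²: 16, 9, 4, 4, 1; Σd² = 34
ρ = 1 − 6·34/(5·24) = 1 − 204/120 = -0.700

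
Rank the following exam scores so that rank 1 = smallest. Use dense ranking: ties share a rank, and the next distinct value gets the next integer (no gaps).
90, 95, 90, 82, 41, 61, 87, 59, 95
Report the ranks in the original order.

6, 7, 6, 4, 1, 3, 5, 2, 7

Sorted (ascending): 41, 59, 61, 82, 87, 90, 90, 95, 95
The 2 values of 90 share dense rank 6.
The 2 values of 95 share dense rank 7.
Remaining distinct values take the next consecutive integers.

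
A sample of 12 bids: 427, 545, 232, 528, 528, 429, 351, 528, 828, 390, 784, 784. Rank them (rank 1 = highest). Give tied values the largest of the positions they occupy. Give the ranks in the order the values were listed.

9, 4, 12, 7, 7, 8, 11, 7, 1, 10, 3, 3

Sorted (descending): 828, 784, 784, 545, 528, 528, 528, 429, 427, 390, 351, 232
The 2 values of 784 occupy positions 2–3 → each gets rank 3.
The 3 values of 528 occupy positions 5–7 → each gets rank 7.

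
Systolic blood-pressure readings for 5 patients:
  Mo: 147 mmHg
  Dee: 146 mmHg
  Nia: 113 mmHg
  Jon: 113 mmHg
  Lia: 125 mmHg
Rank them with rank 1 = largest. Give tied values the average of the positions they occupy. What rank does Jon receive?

4.5

Sorted (descending): 147, 146, 125, 113, 113
The 2 values of 113 occupy positions 4–5 → average rank (4+5)/2 = 4.5.
Jon has value 113 mmHg → rank 4.5.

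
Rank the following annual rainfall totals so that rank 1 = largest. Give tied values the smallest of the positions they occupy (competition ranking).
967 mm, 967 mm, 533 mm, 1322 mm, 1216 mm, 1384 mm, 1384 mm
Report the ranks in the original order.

5, 5, 7, 3, 4, 1, 1

Sorted (descending): 1384, 1384, 1322, 1216, 967, 967, 533
The 2 values of 1384 occupy positions 1–2 → each gets rank 1.
The 2 values of 967 occupy positions 5–6 → each gets rank 5.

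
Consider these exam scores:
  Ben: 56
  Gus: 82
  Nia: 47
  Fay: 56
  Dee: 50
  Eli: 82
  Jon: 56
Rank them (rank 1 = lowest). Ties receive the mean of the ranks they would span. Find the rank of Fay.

Sorted (ascending): 47, 50, 56, 56, 56, 82, 82
The 3 values of 56 occupy positions 3–5 → average rank 4.
The 2 values of 82 occupy positions 6–7 → average rank (6+7)/2 = 6.5.
Fay has value 56 → rank 4.

4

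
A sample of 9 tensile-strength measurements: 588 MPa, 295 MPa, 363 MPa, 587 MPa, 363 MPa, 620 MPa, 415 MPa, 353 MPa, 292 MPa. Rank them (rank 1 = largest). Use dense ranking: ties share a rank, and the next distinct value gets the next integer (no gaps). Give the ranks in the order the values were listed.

Sorted (descending): 620, 588, 587, 415, 363, 363, 353, 295, 292
The 2 values of 363 share dense rank 5.
Remaining distinct values take the next consecutive integers.

2, 7, 5, 3, 5, 1, 4, 6, 8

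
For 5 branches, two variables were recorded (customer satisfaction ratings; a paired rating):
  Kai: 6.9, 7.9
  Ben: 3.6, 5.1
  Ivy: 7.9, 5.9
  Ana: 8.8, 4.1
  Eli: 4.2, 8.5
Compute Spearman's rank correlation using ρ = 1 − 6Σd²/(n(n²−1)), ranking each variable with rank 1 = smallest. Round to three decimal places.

-0.400

Ranks of variable 1: 3, 1, 4, 5, 2
Ranks of variable 2: 4, 2, 3, 1, 5
d = r₁ − r₂: -1, -1, 1, 4, -3
d²: 1, 1, 1, 16, 9; Σd² = 28
ρ = 1 − 6·28/(5·24) = 1 − 168/120 = -0.400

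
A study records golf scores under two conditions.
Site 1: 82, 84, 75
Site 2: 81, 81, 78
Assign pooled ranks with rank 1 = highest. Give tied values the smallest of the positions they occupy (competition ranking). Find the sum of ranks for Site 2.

Sorted (descending): 84, 82, 81, 81, 78, 75
The 2 values of 81 occupy positions 3–4 → each gets rank 3.
Site 2 values → pooled ranks: 81→3, 81→3, 78→5
Rank sum = 3 + 3 + 5 = 11

11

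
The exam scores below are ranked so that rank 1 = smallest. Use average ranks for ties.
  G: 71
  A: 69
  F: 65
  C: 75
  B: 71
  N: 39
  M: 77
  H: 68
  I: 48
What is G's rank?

Sorted (ascending): 39, 48, 65, 68, 69, 71, 71, 75, 77
The 2 values of 71 occupy positions 6–7 → average rank (6+7)/2 = 6.5.
G has value 71 → rank 6.5.

6.5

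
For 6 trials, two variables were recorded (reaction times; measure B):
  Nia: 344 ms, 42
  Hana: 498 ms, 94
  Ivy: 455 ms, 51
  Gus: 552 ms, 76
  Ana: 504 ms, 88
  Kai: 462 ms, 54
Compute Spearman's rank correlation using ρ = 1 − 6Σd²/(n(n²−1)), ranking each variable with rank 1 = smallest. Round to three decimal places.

0.771

Ranks of variable 1: 1, 4, 2, 6, 5, 3
Ranks of variable 2: 1, 6, 2, 4, 5, 3
d = r₁ − r₂: 0, -2, 0, 2, 0, 0
d²: 0, 4, 0, 4, 0, 0; Σd² = 8
ρ = 1 − 6·8/(6·35) = 1 − 48/210 = 0.771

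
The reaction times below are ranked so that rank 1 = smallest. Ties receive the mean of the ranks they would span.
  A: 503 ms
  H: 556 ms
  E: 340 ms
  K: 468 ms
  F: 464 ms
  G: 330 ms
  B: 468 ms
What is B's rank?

Sorted (ascending): 330, 340, 464, 468, 468, 503, 556
The 2 values of 468 occupy positions 4–5 → average rank (4+5)/2 = 4.5.
B has value 468 ms → rank 4.5.

4.5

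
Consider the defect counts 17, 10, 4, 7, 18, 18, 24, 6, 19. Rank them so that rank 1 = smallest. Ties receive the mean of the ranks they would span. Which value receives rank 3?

7

Sorted (ascending): 4, 6, 7, 10, 17, 18, 18, 19, 24
The 2 values of 18 occupy positions 6–7 → average rank (6+7)/2 = 6.5.
Rank 3 → value 7.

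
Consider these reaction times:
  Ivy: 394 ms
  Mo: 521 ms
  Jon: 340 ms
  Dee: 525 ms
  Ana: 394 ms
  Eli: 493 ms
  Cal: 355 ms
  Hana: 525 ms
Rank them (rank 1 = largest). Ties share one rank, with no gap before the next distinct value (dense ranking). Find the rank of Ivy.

4

Sorted (descending): 525, 525, 521, 493, 394, 394, 355, 340
The 2 values of 525 share dense rank 1.
The 2 values of 394 share dense rank 4.
Remaining distinct values take the next consecutive integers.
Ivy has value 394 ms → rank 4.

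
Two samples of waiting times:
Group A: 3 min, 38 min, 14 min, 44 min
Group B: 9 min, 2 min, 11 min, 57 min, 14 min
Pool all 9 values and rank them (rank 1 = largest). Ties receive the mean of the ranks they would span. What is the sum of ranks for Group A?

Sorted (descending): 57, 44, 38, 14, 14, 11, 9, 3, 2
The 2 values of 14 occupy positions 4–5 → average rank (4+5)/2 = 4.5.
Group A values → pooled ranks: 3→8, 38→3, 14→4.5, 44→2
Rank sum = 8 + 3 + 4.5 + 2 = 17.5

17.5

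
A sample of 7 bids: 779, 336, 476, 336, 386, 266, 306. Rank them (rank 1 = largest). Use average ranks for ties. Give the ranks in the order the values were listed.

Sorted (descending): 779, 476, 386, 336, 336, 306, 266
The 2 values of 336 occupy positions 4–5 → average rank (4+5)/2 = 4.5.

1, 4.5, 2, 4.5, 3, 7, 6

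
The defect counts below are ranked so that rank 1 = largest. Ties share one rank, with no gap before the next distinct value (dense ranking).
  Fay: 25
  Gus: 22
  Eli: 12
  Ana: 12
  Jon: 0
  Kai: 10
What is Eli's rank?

3

Sorted (descending): 25, 22, 12, 12, 10, 0
The 2 values of 12 share dense rank 3.
Remaining distinct values take the next consecutive integers.
Eli has value 12 → rank 3.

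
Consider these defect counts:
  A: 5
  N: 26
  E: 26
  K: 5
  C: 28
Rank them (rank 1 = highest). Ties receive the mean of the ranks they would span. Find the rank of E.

Sorted (descending): 28, 26, 26, 5, 5
The 2 values of 26 occupy positions 2–3 → average rank (2+3)/2 = 2.5.
The 2 values of 5 occupy positions 4–5 → average rank (4+5)/2 = 4.5.
E has value 26 → rank 2.5.

2.5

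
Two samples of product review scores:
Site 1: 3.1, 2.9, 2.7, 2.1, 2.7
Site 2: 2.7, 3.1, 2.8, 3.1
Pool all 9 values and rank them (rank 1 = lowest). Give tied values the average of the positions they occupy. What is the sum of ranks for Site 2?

Sorted (ascending): 2.1, 2.7, 2.7, 2.7, 2.8, 2.9, 3.1, 3.1, 3.1
The 3 values of 2.7 occupy positions 2–4 → average rank 3.
The 3 values of 3.1 occupy positions 7–9 → average rank 8.
Site 2 values → pooled ranks: 2.7→3, 3.1→8, 2.8→5, 3.1→8
Rank sum = 3 + 8 + 5 + 8 = 24

24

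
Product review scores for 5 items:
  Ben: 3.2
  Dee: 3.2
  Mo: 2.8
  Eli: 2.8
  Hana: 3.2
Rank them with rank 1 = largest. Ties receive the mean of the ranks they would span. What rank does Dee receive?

2

Sorted (descending): 3.2, 3.2, 3.2, 2.8, 2.8
The 3 values of 3.2 occupy positions 1–3 → average rank 2.
The 2 values of 2.8 occupy positions 4–5 → average rank (4+5)/2 = 4.5.
Dee has value 3.2 → rank 2.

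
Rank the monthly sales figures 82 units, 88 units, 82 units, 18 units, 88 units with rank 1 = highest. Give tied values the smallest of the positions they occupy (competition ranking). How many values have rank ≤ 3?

Sorted (descending): 88, 88, 82, 82, 18
The 2 values of 88 occupy positions 1–2 → each gets rank 1.
The 2 values of 82 occupy positions 3–4 → each gets rank 3.
Ranks ≤ 3: {1, 1, 3, 3} → 4 values.

4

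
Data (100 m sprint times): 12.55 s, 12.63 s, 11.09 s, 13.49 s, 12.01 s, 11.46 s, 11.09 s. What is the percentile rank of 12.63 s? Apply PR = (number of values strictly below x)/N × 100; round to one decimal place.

N = 7.
Strictly below 12.63: 5. Equal to 12.63: 1.
PR = 5/7 × 100 = 71.4

71.4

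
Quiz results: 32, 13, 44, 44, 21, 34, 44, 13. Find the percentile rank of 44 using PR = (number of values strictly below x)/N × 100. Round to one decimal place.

62.5

N = 8.
Strictly below 44: 5. Equal to 44: 3.
PR = 5/8 × 100 = 62.5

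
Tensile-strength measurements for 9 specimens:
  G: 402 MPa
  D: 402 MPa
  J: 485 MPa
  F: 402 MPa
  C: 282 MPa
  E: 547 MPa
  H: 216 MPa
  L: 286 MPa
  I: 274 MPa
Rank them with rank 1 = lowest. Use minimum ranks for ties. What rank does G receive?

5

Sorted (ascending): 216, 274, 282, 286, 402, 402, 402, 485, 547
The 3 values of 402 occupy positions 5–7 → each gets rank 5.
G has value 402 MPa → rank 5.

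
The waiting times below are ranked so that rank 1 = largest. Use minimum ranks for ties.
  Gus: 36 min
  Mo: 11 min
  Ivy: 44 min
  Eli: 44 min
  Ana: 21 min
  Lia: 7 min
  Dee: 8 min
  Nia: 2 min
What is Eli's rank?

Sorted (descending): 44, 44, 36, 21, 11, 8, 7, 2
The 2 values of 44 occupy positions 1–2 → each gets rank 1.
Eli has value 44 min → rank 1.

1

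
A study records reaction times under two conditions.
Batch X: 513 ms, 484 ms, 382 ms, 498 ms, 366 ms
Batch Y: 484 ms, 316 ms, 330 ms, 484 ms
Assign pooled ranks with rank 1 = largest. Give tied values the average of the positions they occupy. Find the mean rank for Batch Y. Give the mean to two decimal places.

Sorted (descending): 513, 498, 484, 484, 484, 382, 366, 330, 316
The 3 values of 484 occupy positions 3–5 → average rank 4.
Batch Y values → pooled ranks: 484→4, 316→9, 330→8, 484→4
Mean rank = (4 + 9 + 8 + 4) / 4 = 6.25

6.25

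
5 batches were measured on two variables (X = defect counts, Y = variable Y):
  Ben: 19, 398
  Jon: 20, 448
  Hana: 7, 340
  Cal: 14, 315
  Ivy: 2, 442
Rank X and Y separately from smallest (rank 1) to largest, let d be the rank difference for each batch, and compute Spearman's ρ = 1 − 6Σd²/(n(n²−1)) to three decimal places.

Ranks of variable 1: 4, 5, 2, 3, 1
Ranks of variable 2: 3, 5, 2, 1, 4
d = r₁ − r₂: 1, 0, 0, 2, -3
d²: 1, 0, 0, 4, 9; Σd² = 14
ρ = 1 − 6·14/(5·24) = 1 − 84/120 = 0.300

0.300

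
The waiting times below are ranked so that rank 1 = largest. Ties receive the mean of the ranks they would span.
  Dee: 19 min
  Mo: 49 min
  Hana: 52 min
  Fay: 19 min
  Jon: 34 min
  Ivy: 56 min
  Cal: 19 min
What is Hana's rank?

Sorted (descending): 56, 52, 49, 34, 19, 19, 19
The 3 values of 19 occupy positions 5–7 → average rank 6.
Hana has value 52 min → rank 2.

2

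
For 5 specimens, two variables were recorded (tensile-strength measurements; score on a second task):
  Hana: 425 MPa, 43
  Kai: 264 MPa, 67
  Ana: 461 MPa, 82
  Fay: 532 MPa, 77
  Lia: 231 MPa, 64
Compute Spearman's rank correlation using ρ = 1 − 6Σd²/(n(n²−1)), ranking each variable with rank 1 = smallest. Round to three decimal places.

Ranks of variable 1: 3, 2, 4, 5, 1
Ranks of variable 2: 1, 3, 5, 4, 2
d = r₁ − r₂: 2, -1, -1, 1, -1
d²: 4, 1, 1, 1, 1; Σd² = 8
ρ = 1 − 6·8/(5·24) = 1 − 48/120 = 0.600

0.600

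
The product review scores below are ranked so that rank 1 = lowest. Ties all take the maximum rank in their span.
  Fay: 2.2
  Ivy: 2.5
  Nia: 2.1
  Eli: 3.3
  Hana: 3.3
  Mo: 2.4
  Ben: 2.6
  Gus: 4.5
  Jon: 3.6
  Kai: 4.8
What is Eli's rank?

Sorted (ascending): 2.1, 2.2, 2.4, 2.5, 2.6, 3.3, 3.3, 3.6, 4.5, 4.8
The 2 values of 3.3 occupy positions 6–7 → each gets rank 7.
Eli has value 3.3 → rank 7.

7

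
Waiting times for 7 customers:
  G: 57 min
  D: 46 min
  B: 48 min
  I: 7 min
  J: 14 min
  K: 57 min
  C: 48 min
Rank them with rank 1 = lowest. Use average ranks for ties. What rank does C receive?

Sorted (ascending): 7, 14, 46, 48, 48, 57, 57
The 2 values of 48 occupy positions 4–5 → average rank (4+5)/2 = 4.5.
The 2 values of 57 occupy positions 6–7 → average rank (6+7)/2 = 6.5.
C has value 48 min → rank 4.5.

4.5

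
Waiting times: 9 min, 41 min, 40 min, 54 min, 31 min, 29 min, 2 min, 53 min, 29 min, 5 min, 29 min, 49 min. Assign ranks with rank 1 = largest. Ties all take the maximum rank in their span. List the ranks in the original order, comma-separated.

Sorted (descending): 54, 53, 49, 41, 40, 31, 29, 29, 29, 9, 5, 2
The 3 values of 29 occupy positions 7–9 → each gets rank 9.

10, 4, 5, 1, 6, 9, 12, 2, 9, 11, 9, 3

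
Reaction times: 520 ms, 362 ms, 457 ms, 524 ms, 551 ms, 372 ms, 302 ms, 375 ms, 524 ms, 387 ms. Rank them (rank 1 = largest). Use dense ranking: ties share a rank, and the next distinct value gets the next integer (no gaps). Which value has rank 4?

457

Sorted (descending): 551, 524, 524, 520, 457, 387, 375, 372, 362, 302
The 2 values of 524 share dense rank 2.
Remaining distinct values take the next consecutive integers.
Rank 4 → value 457.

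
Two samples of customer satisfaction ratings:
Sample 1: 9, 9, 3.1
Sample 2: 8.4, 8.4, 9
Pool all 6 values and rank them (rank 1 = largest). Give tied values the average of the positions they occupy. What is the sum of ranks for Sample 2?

11

Sorted (descending): 9, 9, 9, 8.4, 8.4, 3.1
The 3 values of 9 occupy positions 1–3 → average rank 2.
The 2 values of 8.4 occupy positions 4–5 → average rank (4+5)/2 = 4.5.
Sample 2 values → pooled ranks: 8.4→4.5, 8.4→4.5, 9→2
Rank sum = 4.5 + 4.5 + 2 = 11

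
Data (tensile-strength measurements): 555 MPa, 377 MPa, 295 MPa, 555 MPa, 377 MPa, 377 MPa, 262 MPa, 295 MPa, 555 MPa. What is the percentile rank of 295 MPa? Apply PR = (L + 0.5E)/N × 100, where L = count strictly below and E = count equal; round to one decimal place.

22.2

N = 9.
Strictly below 295: 1. Equal to 295: 2.
PR = (1 + 0.5·2)/9 × 100 = 22.2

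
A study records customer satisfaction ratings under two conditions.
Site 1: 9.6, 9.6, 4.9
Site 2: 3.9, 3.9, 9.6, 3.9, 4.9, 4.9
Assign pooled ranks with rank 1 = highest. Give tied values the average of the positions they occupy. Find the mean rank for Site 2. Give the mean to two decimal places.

6.00

Sorted (descending): 9.6, 9.6, 9.6, 4.9, 4.9, 4.9, 3.9, 3.9, 3.9
The 3 values of 9.6 occupy positions 1–3 → average rank 2.
The 3 values of 4.9 occupy positions 4–6 → average rank 5.
The 3 values of 3.9 occupy positions 7–9 → average rank 8.
Site 2 values → pooled ranks: 3.9→8, 3.9→8, 9.6→2, 3.9→8, 4.9→5, 4.9→5
Mean rank = (8 + 8 + 2 + 8 + 5 + 5) / 6 = 6.00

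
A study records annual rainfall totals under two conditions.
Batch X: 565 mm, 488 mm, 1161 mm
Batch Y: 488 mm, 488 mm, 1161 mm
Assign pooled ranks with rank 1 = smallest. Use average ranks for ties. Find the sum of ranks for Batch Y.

9.5

Sorted (ascending): 488, 488, 488, 565, 1161, 1161
The 3 values of 488 occupy positions 1–3 → average rank 2.
The 2 values of 1161 occupy positions 5–6 → average rank (5+6)/2 = 5.5.
Batch Y values → pooled ranks: 488→2, 488→2, 1161→5.5
Rank sum = 2 + 2 + 5.5 = 9.5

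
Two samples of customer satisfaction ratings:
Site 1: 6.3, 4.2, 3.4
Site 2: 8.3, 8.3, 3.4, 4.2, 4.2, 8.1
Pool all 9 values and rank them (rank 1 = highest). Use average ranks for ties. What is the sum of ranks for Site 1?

Sorted (descending): 8.3, 8.3, 8.1, 6.3, 4.2, 4.2, 4.2, 3.4, 3.4
The 2 values of 8.3 occupy positions 1–2 → average rank (1+2)/2 = 1.5.
The 3 values of 4.2 occupy positions 5–7 → average rank 6.
The 2 values of 3.4 occupy positions 8–9 → average rank (8+9)/2 = 8.5.
Site 1 values → pooled ranks: 6.3→4, 4.2→6, 3.4→8.5
Rank sum = 4 + 6 + 8.5 = 18.5

18.5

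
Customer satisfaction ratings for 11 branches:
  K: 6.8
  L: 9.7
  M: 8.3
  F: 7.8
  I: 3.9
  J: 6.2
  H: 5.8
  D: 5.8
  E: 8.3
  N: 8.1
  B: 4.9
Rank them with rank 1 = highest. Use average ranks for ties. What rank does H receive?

Sorted (descending): 9.7, 8.3, 8.3, 8.1, 7.8, 6.8, 6.2, 5.8, 5.8, 4.9, 3.9
The 2 values of 8.3 occupy positions 2–3 → average rank (2+3)/2 = 2.5.
The 2 values of 5.8 occupy positions 8–9 → average rank (8+9)/2 = 8.5.
H has value 5.8 → rank 8.5.

8.5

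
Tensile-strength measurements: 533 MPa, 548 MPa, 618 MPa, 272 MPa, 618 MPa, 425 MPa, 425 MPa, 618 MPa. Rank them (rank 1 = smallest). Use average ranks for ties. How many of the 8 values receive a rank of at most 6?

5

Sorted (ascending): 272, 425, 425, 533, 548, 618, 618, 618
The 2 values of 425 occupy positions 2–3 → average rank (2+3)/2 = 2.5.
The 3 values of 618 occupy positions 6–8 → average rank 7.
Ranks ≤ 6: {1, 2.5, 2.5, 4, 5} → 5 values.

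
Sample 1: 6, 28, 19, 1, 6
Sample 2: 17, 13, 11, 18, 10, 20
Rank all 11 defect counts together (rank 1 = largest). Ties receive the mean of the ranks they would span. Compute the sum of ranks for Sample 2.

Sorted (descending): 28, 20, 19, 18, 17, 13, 11, 10, 6, 6, 1
The 2 values of 6 occupy positions 9–10 → average rank (9+10)/2 = 9.5.
Sample 2 values → pooled ranks: 17→5, 13→6, 11→7, 18→4, 10→8, 20→2
Rank sum = 5 + 6 + 7 + 4 + 8 + 2 = 32

32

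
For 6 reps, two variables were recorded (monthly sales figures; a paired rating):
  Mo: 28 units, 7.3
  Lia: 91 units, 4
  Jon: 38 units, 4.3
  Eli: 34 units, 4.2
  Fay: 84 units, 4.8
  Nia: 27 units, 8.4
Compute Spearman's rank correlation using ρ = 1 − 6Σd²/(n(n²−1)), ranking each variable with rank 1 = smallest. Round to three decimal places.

Ranks of variable 1: 2, 6, 4, 3, 5, 1
Ranks of variable 2: 5, 1, 3, 2, 4, 6
d = r₁ − r₂: -3, 5, 1, 1, 1, -5
d²: 9, 25, 1, 1, 1, 25; Σd² = 62
ρ = 1 − 6·62/(6·35) = 1 − 372/210 = -0.771

-0.771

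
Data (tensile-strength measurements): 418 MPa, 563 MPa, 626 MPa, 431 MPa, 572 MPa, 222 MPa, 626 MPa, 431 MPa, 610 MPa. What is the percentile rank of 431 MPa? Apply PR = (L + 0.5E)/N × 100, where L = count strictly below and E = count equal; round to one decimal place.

N = 9.
Strictly below 431: 2. Equal to 431: 2.
PR = (2 + 0.5·2)/9 × 100 = 33.3

33.3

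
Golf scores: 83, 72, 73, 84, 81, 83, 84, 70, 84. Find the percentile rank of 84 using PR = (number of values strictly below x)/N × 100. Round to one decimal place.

66.7

N = 9.
Strictly below 84: 6. Equal to 84: 3.
PR = 6/9 × 100 = 66.7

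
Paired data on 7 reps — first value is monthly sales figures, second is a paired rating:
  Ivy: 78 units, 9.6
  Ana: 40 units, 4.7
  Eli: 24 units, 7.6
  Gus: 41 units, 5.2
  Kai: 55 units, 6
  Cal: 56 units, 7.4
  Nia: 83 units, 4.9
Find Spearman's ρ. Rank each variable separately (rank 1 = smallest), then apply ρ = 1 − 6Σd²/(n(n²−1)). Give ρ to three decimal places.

0.071

Ranks of variable 1: 6, 2, 1, 3, 4, 5, 7
Ranks of variable 2: 7, 1, 6, 3, 4, 5, 2
d = r₁ − r₂: -1, 1, -5, 0, 0, 0, 5
d²: 1, 1, 25, 0, 0, 0, 25; Σd² = 52
ρ = 1 − 6·52/(7·48) = 1 − 312/336 = 0.071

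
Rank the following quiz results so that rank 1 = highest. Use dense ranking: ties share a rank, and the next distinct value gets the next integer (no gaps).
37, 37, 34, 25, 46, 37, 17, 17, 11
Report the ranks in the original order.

2, 2, 3, 4, 1, 2, 5, 5, 6

Sorted (descending): 46, 37, 37, 37, 34, 25, 17, 17, 11
The 3 values of 37 share dense rank 2.
The 2 values of 17 share dense rank 5.
Remaining distinct values take the next consecutive integers.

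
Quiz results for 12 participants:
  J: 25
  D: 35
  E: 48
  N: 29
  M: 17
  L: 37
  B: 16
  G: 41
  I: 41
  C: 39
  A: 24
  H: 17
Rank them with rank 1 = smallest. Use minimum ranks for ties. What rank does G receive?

Sorted (ascending): 16, 17, 17, 24, 25, 29, 35, 37, 39, 41, 41, 48
The 2 values of 17 occupy positions 2–3 → each gets rank 2.
The 2 values of 41 occupy positions 10–11 → each gets rank 10.
G has value 41 → rank 10.

10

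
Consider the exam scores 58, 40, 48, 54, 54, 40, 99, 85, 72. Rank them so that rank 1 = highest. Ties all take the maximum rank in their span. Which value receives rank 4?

Sorted (descending): 99, 85, 72, 58, 54, 54, 48, 40, 40
The 2 values of 54 occupy positions 5–6 → each gets rank 6.
The 2 values of 40 occupy positions 8–9 → each gets rank 9.
Rank 4 → value 58.

58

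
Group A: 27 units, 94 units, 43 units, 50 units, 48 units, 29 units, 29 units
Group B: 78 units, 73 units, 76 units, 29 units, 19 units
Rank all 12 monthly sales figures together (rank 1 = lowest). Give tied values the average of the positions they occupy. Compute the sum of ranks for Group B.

35

Sorted (ascending): 19, 27, 29, 29, 29, 43, 48, 50, 73, 76, 78, 94
The 3 values of 29 occupy positions 3–5 → average rank 4.
Group B values → pooled ranks: 78→11, 73→9, 76→10, 29→4, 19→1
Rank sum = 11 + 9 + 10 + 4 + 1 = 35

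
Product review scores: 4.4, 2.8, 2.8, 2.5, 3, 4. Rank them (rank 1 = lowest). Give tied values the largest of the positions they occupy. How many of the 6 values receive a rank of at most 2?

Sorted (ascending): 2.5, 2.8, 2.8, 3, 4, 4.4
The 2 values of 2.8 occupy positions 2–3 → each gets rank 3.
Ranks ≤ 2: {1} → 1 value.

1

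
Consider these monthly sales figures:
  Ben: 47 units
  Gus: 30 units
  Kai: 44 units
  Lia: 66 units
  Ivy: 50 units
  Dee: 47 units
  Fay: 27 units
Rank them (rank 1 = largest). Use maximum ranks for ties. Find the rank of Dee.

Sorted (descending): 66, 50, 47, 47, 44, 30, 27
The 2 values of 47 occupy positions 3–4 → each gets rank 4.
Dee has value 47 units → rank 4.

4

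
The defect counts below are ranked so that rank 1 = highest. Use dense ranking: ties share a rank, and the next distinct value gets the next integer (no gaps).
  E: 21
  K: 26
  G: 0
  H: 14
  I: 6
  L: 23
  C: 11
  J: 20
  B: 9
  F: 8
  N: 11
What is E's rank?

3

Sorted (descending): 26, 23, 21, 20, 14, 11, 11, 9, 8, 6, 0
The 2 values of 11 share dense rank 6.
Remaining distinct values take the next consecutive integers.
E has value 21 → rank 3.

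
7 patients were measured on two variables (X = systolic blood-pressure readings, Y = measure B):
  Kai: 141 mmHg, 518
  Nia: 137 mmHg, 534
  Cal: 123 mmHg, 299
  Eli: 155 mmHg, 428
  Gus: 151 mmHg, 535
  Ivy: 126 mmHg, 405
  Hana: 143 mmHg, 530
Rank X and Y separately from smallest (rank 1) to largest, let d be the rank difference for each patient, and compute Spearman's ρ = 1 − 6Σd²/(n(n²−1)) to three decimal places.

0.536

Ranks of variable 1: 4, 3, 1, 7, 6, 2, 5
Ranks of variable 2: 4, 6, 1, 3, 7, 2, 5
d = r₁ − r₂: 0, -3, 0, 4, -1, 0, 0
d²: 0, 9, 0, 16, 1, 0, 0; Σd² = 26
ρ = 1 − 6·26/(7·48) = 1 − 156/336 = 0.536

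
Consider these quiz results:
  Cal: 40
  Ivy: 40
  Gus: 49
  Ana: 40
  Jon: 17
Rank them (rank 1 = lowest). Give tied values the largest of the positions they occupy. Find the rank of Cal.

Sorted (ascending): 17, 40, 40, 40, 49
The 3 values of 40 occupy positions 2–4 → each gets rank 4.
Cal has value 40 → rank 4.

4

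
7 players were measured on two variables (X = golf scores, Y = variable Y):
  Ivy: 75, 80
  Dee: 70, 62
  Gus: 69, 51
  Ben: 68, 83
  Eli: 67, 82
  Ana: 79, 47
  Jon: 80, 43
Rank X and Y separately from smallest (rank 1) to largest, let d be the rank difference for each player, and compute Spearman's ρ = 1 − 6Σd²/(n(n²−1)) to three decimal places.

Ranks of variable 1: 5, 4, 3, 2, 1, 6, 7
Ranks of variable 2: 5, 4, 3, 7, 6, 2, 1
d = r₁ − r₂: 0, 0, 0, -5, -5, 4, 6
d²: 0, 0, 0, 25, 25, 16, 36; Σd² = 102
ρ = 1 − 6·102/(7·48) = 1 − 612/336 = -0.821

-0.821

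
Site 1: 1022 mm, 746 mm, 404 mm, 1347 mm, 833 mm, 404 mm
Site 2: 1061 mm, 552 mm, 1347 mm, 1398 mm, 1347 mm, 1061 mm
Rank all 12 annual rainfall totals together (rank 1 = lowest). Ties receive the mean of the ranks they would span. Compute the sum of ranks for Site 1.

28

Sorted (ascending): 404, 404, 552, 746, 833, 1022, 1061, 1061, 1347, 1347, 1347, 1398
The 2 values of 404 occupy positions 1–2 → average rank (1+2)/2 = 1.5.
The 2 values of 1061 occupy positions 7–8 → average rank (7+8)/2 = 7.5.
The 3 values of 1347 occupy positions 9–11 → average rank 10.
Site 1 values → pooled ranks: 1022→6, 746→4, 404→1.5, 1347→10, 833→5, 404→1.5
Rank sum = 6 + 4 + 1.5 + 10 + 5 + 1.5 = 28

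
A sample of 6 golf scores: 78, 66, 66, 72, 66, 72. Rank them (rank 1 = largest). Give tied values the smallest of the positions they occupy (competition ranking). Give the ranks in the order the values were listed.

Sorted (descending): 78, 72, 72, 66, 66, 66
The 2 values of 72 occupy positions 2–3 → each gets rank 2.
The 3 values of 66 occupy positions 4–6 → each gets rank 4.

1, 4, 4, 2, 4, 2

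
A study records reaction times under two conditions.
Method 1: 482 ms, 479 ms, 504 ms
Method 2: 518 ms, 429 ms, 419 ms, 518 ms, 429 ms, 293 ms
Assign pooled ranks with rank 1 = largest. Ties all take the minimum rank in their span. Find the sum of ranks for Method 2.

31

Sorted (descending): 518, 518, 504, 482, 479, 429, 429, 419, 293
The 2 values of 518 occupy positions 1–2 → each gets rank 1.
The 2 values of 429 occupy positions 6–7 → each gets rank 6.
Method 2 values → pooled ranks: 518→1, 429→6, 419→8, 518→1, 429→6, 293→9
Rank sum = 1 + 6 + 8 + 1 + 6 + 9 = 31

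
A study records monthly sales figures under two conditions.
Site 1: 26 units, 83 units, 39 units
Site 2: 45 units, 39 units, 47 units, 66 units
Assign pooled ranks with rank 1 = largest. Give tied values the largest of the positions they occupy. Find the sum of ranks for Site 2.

15

Sorted (descending): 83, 66, 47, 45, 39, 39, 26
The 2 values of 39 occupy positions 5–6 → each gets rank 6.
Site 2 values → pooled ranks: 45→4, 39→6, 47→3, 66→2
Rank sum = 4 + 6 + 3 + 2 = 15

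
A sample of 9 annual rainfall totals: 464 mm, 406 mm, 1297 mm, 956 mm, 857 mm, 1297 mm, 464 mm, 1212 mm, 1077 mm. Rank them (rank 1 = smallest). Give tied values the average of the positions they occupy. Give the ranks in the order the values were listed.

2.5, 1, 8.5, 5, 4, 8.5, 2.5, 7, 6

Sorted (ascending): 406, 464, 464, 857, 956, 1077, 1212, 1297, 1297
The 2 values of 464 occupy positions 2–3 → average rank (2+3)/2 = 2.5.
The 2 values of 1297 occupy positions 8–9 → average rank (8+9)/2 = 8.5.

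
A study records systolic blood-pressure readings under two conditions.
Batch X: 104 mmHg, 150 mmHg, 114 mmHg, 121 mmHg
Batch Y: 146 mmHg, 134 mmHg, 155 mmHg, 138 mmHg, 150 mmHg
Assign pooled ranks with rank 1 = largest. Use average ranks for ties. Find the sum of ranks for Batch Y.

18.5

Sorted (descending): 155, 150, 150, 146, 138, 134, 121, 114, 104
The 2 values of 150 occupy positions 2–3 → average rank (2+3)/2 = 2.5.
Batch Y values → pooled ranks: 146→4, 134→6, 155→1, 138→5, 150→2.5
Rank sum = 4 + 6 + 1 + 5 + 2.5 = 18.5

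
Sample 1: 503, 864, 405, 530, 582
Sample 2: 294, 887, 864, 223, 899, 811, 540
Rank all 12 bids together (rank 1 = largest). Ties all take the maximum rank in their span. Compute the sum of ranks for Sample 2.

42

Sorted (descending): 899, 887, 864, 864, 811, 582, 540, 530, 503, 405, 294, 223
The 2 values of 864 occupy positions 3–4 → each gets rank 4.
Sample 2 values → pooled ranks: 294→11, 887→2, 864→4, 223→12, 899→1, 811→5, 540→7
Rank sum = 11 + 2 + 4 + 12 + 1 + 5 + 7 = 42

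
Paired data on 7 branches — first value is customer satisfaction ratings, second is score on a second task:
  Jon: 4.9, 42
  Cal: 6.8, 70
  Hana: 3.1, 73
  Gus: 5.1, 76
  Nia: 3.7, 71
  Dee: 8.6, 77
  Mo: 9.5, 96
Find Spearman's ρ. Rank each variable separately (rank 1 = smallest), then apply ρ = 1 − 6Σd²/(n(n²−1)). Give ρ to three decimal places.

0.571

Ranks of variable 1: 3, 5, 1, 4, 2, 6, 7
Ranks of variable 2: 1, 2, 4, 5, 3, 6, 7
d = r₁ − r₂: 2, 3, -3, -1, -1, 0, 0
d²: 4, 9, 9, 1, 1, 0, 0; Σd² = 24
ρ = 1 − 6·24/(7·48) = 1 − 144/336 = 0.571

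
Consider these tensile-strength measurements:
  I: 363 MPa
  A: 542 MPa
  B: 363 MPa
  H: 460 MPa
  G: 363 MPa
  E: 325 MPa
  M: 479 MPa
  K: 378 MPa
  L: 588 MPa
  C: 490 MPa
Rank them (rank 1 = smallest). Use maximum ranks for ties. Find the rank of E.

1

Sorted (ascending): 325, 363, 363, 363, 378, 460, 479, 490, 542, 588
The 3 values of 363 occupy positions 2–4 → each gets rank 4.
E has value 325 MPa → rank 1.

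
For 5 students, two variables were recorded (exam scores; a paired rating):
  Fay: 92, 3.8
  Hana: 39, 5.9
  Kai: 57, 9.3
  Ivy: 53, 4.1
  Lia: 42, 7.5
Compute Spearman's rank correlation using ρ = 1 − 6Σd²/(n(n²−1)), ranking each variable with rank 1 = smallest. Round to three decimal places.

Ranks of variable 1: 5, 1, 4, 3, 2
Ranks of variable 2: 1, 3, 5, 2, 4
d = r₁ − r₂: 4, -2, -1, 1, -2
d²: 16, 4, 1, 1, 4; Σd² = 26
ρ = 1 − 6·26/(5·24) = 1 − 156/120 = -0.300

-0.300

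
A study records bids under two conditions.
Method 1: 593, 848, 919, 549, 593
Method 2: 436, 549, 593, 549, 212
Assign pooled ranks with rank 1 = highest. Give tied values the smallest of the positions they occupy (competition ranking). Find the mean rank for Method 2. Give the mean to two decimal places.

6.80

Sorted (descending): 919, 848, 593, 593, 593, 549, 549, 549, 436, 212
The 3 values of 593 occupy positions 3–5 → each gets rank 3.
The 3 values of 549 occupy positions 6–8 → each gets rank 6.
Method 2 values → pooled ranks: 436→9, 549→6, 593→3, 549→6, 212→10
Mean rank = (9 + 6 + 3 + 6 + 10) / 5 = 6.80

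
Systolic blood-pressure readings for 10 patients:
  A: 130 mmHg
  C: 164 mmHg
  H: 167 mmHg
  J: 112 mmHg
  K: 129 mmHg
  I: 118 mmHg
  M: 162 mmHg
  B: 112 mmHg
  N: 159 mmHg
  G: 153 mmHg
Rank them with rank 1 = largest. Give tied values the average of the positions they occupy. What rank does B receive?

Sorted (descending): 167, 164, 162, 159, 153, 130, 129, 118, 112, 112
The 2 values of 112 occupy positions 9–10 → average rank (9+10)/2 = 9.5.
B has value 112 mmHg → rank 9.5.

9.5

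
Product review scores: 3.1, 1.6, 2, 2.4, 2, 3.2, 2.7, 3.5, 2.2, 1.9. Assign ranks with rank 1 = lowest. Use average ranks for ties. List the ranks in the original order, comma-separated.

8, 1, 3.5, 6, 3.5, 9, 7, 10, 5, 2

Sorted (ascending): 1.6, 1.9, 2, 2, 2.2, 2.4, 2.7, 3.1, 3.2, 3.5
The 2 values of 2 occupy positions 3–4 → average rank (3+4)/2 = 3.5.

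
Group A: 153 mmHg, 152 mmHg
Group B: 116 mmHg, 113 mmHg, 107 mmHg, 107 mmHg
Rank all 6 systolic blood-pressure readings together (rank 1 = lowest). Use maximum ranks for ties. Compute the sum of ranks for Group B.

11

Sorted (ascending): 107, 107, 113, 116, 152, 153
The 2 values of 107 occupy positions 1–2 → each gets rank 2.
Group B values → pooled ranks: 116→4, 113→3, 107→2, 107→2
Rank sum = 4 + 3 + 2 + 2 = 11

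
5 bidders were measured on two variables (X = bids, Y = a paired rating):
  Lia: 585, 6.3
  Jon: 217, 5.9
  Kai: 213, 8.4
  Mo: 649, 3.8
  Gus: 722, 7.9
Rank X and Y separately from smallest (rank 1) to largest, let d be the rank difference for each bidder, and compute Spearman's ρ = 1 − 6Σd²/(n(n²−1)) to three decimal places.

Ranks of variable 1: 3, 2, 1, 4, 5
Ranks of variable 2: 3, 2, 5, 1, 4
d = r₁ − r₂: 0, 0, -4, 3, 1
d²: 0, 0, 16, 9, 1; Σd² = 26
ρ = 1 − 6·26/(5·24) = 1 − 156/120 = -0.300

-0.300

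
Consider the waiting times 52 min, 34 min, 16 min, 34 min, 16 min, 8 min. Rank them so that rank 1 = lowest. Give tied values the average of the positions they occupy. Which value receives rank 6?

52

Sorted (ascending): 8, 16, 16, 34, 34, 52
The 2 values of 16 occupy positions 2–3 → average rank (2+3)/2 = 2.5.
The 2 values of 34 occupy positions 4–5 → average rank (4+5)/2 = 4.5.
Rank 6 → value 52.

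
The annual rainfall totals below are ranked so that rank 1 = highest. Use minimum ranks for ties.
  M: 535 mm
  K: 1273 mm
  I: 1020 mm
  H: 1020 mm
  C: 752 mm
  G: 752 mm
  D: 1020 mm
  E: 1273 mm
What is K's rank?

1

Sorted (descending): 1273, 1273, 1020, 1020, 1020, 752, 752, 535
The 2 values of 1273 occupy positions 1–2 → each gets rank 1.
The 3 values of 1020 occupy positions 3–5 → each gets rank 3.
The 2 values of 752 occupy positions 6–7 → each gets rank 6.
K has value 1273 mm → rank 1.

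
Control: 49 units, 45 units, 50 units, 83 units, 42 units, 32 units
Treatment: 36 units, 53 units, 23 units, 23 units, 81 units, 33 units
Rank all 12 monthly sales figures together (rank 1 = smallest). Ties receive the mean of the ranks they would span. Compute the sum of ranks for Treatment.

Sorted (ascending): 23, 23, 32, 33, 36, 42, 45, 49, 50, 53, 81, 83
The 2 values of 23 occupy positions 1–2 → average rank (1+2)/2 = 1.5.
Treatment values → pooled ranks: 36→5, 53→10, 23→1.5, 23→1.5, 81→11, 33→4
Rank sum = 5 + 10 + 1.5 + 1.5 + 11 + 4 = 33

33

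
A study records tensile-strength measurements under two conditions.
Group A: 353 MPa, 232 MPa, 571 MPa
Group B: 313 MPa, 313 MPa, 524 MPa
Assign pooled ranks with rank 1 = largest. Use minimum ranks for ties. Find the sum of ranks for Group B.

10

Sorted (descending): 571, 524, 353, 313, 313, 232
The 2 values of 313 occupy positions 4–5 → each gets rank 4.
Group B values → pooled ranks: 313→4, 313→4, 524→2
Rank sum = 4 + 4 + 2 = 10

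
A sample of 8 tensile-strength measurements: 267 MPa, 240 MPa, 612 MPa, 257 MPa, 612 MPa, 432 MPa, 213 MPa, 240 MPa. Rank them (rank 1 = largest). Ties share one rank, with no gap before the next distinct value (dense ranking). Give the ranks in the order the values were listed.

Sorted (descending): 612, 612, 432, 267, 257, 240, 240, 213
The 2 values of 612 share dense rank 1.
The 2 values of 240 share dense rank 5.
Remaining distinct values take the next consecutive integers.

3, 5, 1, 4, 1, 2, 6, 5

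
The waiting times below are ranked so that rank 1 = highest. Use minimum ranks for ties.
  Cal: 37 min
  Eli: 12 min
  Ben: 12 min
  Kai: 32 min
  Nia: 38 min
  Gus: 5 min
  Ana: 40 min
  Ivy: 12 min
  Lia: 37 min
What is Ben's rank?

Sorted (descending): 40, 38, 37, 37, 32, 12, 12, 12, 5
The 2 values of 37 occupy positions 3–4 → each gets rank 3.
The 3 values of 12 occupy positions 6–8 → each gets rank 6.
Ben has value 12 min → rank 6.

6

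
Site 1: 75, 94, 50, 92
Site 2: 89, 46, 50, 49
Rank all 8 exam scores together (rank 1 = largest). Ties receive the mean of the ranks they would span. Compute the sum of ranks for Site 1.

Sorted (descending): 94, 92, 89, 75, 50, 50, 49, 46
The 2 values of 50 occupy positions 5–6 → average rank (5+6)/2 = 5.5.
Site 1 values → pooled ranks: 75→4, 94→1, 50→5.5, 92→2
Rank sum = 4 + 1 + 5.5 + 2 = 12.5

12.5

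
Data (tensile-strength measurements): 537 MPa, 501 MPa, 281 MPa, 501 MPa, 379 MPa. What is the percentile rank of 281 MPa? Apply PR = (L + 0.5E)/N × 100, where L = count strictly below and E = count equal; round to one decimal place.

10.0

N = 5.
Strictly below 281: 0. Equal to 281: 1.
PR = (0 + 0.5·1)/5 × 100 = 10.0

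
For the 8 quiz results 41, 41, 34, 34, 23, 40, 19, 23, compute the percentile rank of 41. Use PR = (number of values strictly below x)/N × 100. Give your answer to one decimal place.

N = 8.
Strictly below 41: 6. Equal to 41: 2.
PR = 6/8 × 100 = 75.0

75.0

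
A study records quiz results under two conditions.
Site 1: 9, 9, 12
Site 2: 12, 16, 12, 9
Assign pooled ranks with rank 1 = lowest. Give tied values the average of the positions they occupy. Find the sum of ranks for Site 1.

9

Sorted (ascending): 9, 9, 9, 12, 12, 12, 16
The 3 values of 9 occupy positions 1–3 → average rank 2.
The 3 values of 12 occupy positions 4–6 → average rank 5.
Site 1 values → pooled ranks: 9→2, 9→2, 12→5
Rank sum = 2 + 2 + 5 = 9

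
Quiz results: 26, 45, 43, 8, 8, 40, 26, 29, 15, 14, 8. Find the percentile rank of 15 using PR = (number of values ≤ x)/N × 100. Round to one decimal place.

45.5

N = 11.
Strictly below 15: 4. Equal to 15: 1.
PR = 5/11 × 100 = 45.5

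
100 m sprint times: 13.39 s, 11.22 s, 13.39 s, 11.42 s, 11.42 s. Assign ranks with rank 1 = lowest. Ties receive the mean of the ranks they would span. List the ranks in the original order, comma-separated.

4.5, 1, 4.5, 2.5, 2.5

Sorted (ascending): 11.22, 11.42, 11.42, 13.39, 13.39
The 2 values of 11.42 occupy positions 2–3 → average rank (2+3)/2 = 2.5.
The 2 values of 13.39 occupy positions 4–5 → average rank (4+5)/2 = 4.5.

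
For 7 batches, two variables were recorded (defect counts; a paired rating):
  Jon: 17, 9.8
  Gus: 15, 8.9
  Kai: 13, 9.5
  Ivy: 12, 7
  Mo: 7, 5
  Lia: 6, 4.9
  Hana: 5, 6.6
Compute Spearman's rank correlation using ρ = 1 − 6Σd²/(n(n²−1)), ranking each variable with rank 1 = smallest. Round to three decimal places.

Ranks of variable 1: 7, 6, 5, 4, 3, 2, 1
Ranks of variable 2: 7, 5, 6, 4, 2, 1, 3
d = r₁ − r₂: 0, 1, -1, 0, 1, 1, -2
d²: 0, 1, 1, 0, 1, 1, 4; Σd² = 8
ρ = 1 − 6·8/(7·48) = 1 − 48/336 = 0.857

0.857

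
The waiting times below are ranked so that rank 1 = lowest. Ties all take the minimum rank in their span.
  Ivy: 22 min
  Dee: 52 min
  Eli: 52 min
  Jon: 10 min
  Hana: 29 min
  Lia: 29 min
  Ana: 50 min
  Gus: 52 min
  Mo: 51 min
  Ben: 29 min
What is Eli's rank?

8

Sorted (ascending): 10, 22, 29, 29, 29, 50, 51, 52, 52, 52
The 3 values of 29 occupy positions 3–5 → each gets rank 3.
The 3 values of 52 occupy positions 8–10 → each gets rank 8.
Eli has value 52 min → rank 8.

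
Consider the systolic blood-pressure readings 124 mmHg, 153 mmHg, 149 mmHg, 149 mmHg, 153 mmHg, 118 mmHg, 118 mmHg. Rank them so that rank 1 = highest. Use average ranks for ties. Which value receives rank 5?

Sorted (descending): 153, 153, 149, 149, 124, 118, 118
The 2 values of 153 occupy positions 1–2 → average rank (1+2)/2 = 1.5.
The 2 values of 149 occupy positions 3–4 → average rank (3+4)/2 = 3.5.
The 2 values of 118 occupy positions 6–7 → average rank (6+7)/2 = 6.5.
Rank 5 → value 124.

124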